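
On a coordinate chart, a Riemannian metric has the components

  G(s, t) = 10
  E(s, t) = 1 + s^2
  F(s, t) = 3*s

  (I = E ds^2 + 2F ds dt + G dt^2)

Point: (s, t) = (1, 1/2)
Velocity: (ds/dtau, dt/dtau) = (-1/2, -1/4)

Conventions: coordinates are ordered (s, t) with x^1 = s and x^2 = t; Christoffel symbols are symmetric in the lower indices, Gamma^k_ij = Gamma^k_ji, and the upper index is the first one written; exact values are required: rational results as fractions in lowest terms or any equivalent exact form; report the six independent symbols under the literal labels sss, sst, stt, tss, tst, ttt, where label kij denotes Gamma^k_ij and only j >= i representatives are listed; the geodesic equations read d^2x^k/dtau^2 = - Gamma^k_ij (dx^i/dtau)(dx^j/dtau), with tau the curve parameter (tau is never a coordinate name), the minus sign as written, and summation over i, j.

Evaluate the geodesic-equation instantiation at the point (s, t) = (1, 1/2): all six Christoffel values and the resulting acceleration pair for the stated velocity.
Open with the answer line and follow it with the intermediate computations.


Answer: Gamma_sss = 1/11, Gamma_sst = 0, Gamma_stt = 0, Gamma_tss = 3/11, Gamma_tst = 0, Gamma_ttt = 0; accelerations (d^2s/dtau^2, d^2t/dtau^2) = (-1/44, -3/44)

E = 2, F = 3, G = 10 at the point
E_s = 2, E_t = 0, F_s = 3, F_t = 0, G_s = 0, G_t = 0
EG - F^2 = 11;  g^inv = (1/11) * [[10, -3], [-3, 2]]
first-kind symbols [ij,l] = (1/2)(d_i g_jl + d_j g_il - d_l g_ij): [ss,s] = E_s/2 = 1, [ss,t] = F_s - E_t/2 = 3, [st,s] = E_t/2 = 0, [st,t] = G_s/2 = 0, [tt,s] = F_t - G_s/2 = 0, [tt,t] = G_t/2 = 0
Gamma^s_ij = (G*[ij,s] - F*[ij,t])/(EG - F^2), Gamma^t_ij = (E*[ij,t] - F*[ij,s])/(EG - F^2)
Gamma_sss = 1/11, Gamma_sst = 0, Gamma_stt = 0, Gamma_tss = 3/11, Gamma_tst = 0, Gamma_ttt = 0
d^2s/dtau^2 = -(Gamma_sss*(-1/2)^2 + 2*Gamma_sst*(-1/2)*(-1/4) + Gamma_stt*(-1/4)^2) = -1/44
d^2t/dtau^2 = -(Gamma_tss*(-1/2)^2 + 2*Gamma_tst*(-1/2)*(-1/4) + Gamma_ttt*(-1/4)^2) = -3/44


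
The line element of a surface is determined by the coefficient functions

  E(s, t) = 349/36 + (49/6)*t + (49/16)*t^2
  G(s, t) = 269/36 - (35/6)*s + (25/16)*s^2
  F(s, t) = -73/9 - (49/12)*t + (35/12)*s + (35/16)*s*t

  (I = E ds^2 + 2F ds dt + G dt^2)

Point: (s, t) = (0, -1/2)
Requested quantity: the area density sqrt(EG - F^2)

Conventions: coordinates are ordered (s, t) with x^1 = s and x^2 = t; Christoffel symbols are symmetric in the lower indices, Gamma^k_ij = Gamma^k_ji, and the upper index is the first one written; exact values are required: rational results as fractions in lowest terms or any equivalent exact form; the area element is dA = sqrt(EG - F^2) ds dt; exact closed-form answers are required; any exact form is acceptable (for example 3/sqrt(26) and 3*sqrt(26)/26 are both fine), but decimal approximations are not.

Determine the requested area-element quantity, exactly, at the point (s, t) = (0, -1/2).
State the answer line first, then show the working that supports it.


Answer: sqrt(EG - F^2) = sqrt(224161)/144

E = 3673/576, F = -437/72, G = 269/36; EG - F^2 = 224161/20736


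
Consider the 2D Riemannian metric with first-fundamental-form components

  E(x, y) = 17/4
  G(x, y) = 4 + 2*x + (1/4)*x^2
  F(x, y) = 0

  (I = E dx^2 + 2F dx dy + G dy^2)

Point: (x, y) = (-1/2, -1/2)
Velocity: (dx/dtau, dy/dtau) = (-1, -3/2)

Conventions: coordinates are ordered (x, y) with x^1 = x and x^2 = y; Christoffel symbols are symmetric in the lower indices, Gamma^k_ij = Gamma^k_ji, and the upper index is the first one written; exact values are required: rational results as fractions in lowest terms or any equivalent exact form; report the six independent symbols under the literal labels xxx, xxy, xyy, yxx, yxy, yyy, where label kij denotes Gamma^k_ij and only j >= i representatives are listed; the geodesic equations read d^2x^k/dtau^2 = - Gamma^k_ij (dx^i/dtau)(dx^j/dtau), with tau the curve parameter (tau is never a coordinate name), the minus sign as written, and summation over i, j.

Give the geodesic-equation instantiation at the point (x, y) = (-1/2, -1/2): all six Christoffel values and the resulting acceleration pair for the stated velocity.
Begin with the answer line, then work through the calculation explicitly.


Answer: Gamma_xxx = 0, Gamma_xxy = 0, Gamma_xyy = -7/34, Gamma_yxx = 0, Gamma_yxy = 2/7, Gamma_yyy = 0; accelerations (d^2x/dtau^2, d^2y/dtau^2) = (63/136, -6/7)

E = 17/4, F = 0, G = 49/16 at the point
E_x = 0, E_y = 0, F_x = 0, F_y = 0, G_x = 7/4, G_y = 0
EG - F^2 = 833/64;  g^inv = (64/833) * [[49/16, 0], [0, 17/4]]
first-kind symbols [ij,l] = (1/2)(d_i g_jl + d_j g_il - d_l g_ij): [xx,x] = E_x/2 = 0, [xx,y] = F_x - E_y/2 = 0, [xy,x] = E_y/2 = 0, [xy,y] = G_x/2 = 7/8, [yy,x] = F_y - G_x/2 = -7/8, [yy,y] = G_y/2 = 0
Gamma^x_ij = (G*[ij,x] - F*[ij,y])/(EG - F^2), Gamma^y_ij = (E*[ij,y] - F*[ij,x])/(EG - F^2)
Gamma_xxx = 0, Gamma_xxy = 0, Gamma_xyy = -7/34, Gamma_yxx = 0, Gamma_yxy = 2/7, Gamma_yyy = 0
d^2x/dtau^2 = -(Gamma_xxx*(-1)^2 + 2*Gamma_xxy*(-1)*(-3/2) + Gamma_xyy*(-3/2)^2) = 63/136
d^2y/dtau^2 = -(Gamma_yxx*(-1)^2 + 2*Gamma_yxy*(-1)*(-3/2) + Gamma_yyy*(-3/2)^2) = -6/7


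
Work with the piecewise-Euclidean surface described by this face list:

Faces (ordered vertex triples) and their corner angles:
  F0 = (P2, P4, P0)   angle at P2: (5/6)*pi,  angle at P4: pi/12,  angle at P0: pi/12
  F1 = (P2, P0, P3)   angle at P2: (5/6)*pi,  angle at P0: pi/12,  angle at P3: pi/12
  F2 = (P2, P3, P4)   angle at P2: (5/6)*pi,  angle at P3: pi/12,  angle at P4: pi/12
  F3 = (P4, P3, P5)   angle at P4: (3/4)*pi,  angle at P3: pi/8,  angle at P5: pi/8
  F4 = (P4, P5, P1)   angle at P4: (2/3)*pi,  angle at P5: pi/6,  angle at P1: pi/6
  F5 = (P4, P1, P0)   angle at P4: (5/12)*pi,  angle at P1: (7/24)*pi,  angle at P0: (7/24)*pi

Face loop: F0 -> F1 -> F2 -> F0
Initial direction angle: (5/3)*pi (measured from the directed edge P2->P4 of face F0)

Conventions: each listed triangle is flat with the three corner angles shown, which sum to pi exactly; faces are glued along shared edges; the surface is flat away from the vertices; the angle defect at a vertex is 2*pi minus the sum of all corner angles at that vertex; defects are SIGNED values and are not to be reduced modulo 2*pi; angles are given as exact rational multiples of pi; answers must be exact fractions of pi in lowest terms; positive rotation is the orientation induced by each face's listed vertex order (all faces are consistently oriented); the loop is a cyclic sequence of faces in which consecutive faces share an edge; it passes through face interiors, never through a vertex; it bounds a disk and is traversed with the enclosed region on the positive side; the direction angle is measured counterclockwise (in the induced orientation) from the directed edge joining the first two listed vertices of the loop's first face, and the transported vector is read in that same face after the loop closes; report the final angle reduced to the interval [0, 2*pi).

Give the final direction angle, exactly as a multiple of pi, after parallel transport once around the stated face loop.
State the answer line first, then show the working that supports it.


Answer: final direction angle = (7/6)*pi

enclosed vertex P2: corner angles sum to (5/2)*pi, defect = 2*pi - (5/2)*pi = -pi/2
the final direction is the initial angle plus the enclosed defects, taken mod 2*pi in the induced orientation
final angle = (5/3)*pi - pi/2 = (7/6)*pi (mod 2*pi)


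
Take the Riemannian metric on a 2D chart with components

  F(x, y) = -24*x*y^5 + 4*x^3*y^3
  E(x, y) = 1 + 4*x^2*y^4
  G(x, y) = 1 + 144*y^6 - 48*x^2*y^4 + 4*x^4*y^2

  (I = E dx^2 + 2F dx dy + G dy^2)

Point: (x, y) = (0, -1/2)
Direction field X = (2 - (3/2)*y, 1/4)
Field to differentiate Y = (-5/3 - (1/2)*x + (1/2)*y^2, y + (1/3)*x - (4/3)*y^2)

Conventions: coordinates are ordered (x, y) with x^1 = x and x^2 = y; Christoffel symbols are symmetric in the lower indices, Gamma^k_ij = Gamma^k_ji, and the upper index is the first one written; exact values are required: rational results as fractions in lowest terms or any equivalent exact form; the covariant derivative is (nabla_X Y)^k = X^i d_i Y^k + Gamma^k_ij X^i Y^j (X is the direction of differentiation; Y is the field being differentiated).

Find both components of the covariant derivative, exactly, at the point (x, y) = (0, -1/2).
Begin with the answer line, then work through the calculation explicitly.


Answer: (nabla_X Y)^x = -3/2, (nabla_X Y)^y = 577/416

E = 1, F = 0, G = 13/4 at the point
E_x = 0, E_y = 0, F_x = 3/4, F_y = 0, G_x = 0, G_y = -27
EG - F^2 = 13/4;  g^inv = (4/13) * [[13/4, 0], [0, 1]]
first-kind symbols [ij,l] = (1/2)(d_i g_jl + d_j g_il - d_l g_ij): [xx,x] = E_x/2 = 0, [xx,y] = F_x - E_y/2 = 3/4, [xy,x] = E_y/2 = 0, [xy,y] = G_x/2 = 0, [yy,x] = F_y - G_x/2 = 0, [yy,y] = G_y/2 = -27/2
Gamma^x_ij = (G*[ij,x] - F*[ij,y])/(EG - F^2), Gamma^y_ij = (E*[ij,y] - F*[ij,x])/(EG - F^2)
Gamma_xxx = 0, Gamma_xxy = 0, Gamma_xyy = 0, Gamma_yxx = 3/13, Gamma_yxy = 0, Gamma_yyy = -54/13
X = (11/4, 1/4), Y = (-37/24, -5/6) at the point


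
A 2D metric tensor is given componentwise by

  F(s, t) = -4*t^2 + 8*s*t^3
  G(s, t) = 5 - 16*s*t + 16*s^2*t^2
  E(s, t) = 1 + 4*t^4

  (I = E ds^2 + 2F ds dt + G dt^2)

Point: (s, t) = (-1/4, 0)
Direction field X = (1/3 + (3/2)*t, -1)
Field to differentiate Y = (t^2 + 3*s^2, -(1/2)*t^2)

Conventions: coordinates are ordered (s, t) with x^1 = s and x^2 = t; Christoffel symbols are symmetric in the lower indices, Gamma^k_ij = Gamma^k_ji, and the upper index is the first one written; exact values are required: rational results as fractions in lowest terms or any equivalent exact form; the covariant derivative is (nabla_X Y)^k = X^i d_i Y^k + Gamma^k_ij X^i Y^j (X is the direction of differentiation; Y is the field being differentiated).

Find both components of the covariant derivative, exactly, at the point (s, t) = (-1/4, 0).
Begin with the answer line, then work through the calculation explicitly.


Answer: (nabla_X Y)^s = -1/2, (nabla_X Y)^t = 0

E = 1, F = 0, G = 5 at the point
E_s = 0, E_t = 0, F_s = 0, F_t = 0, G_s = 0, G_t = 4
EG - F^2 = 5;  g^inv = (1/5) * [[5, 0], [0, 1]]
first-kind symbols [ij,l] = (1/2)(d_i g_jl + d_j g_il - d_l g_ij): [ss,s] = E_s/2 = 0, [ss,t] = F_s - E_t/2 = 0, [st,s] = E_t/2 = 0, [st,t] = G_s/2 = 0, [tt,s] = F_t - G_s/2 = 0, [tt,t] = G_t/2 = 2
Gamma^s_ij = (G*[ij,s] - F*[ij,t])/(EG - F^2), Gamma^t_ij = (E*[ij,t] - F*[ij,s])/(EG - F^2)
Gamma_sss = 0, Gamma_sst = 0, Gamma_stt = 0, Gamma_tss = 0, Gamma_tst = 0, Gamma_ttt = 2/5
X = (1/3, -1), Y = (3/16, 0) at the point


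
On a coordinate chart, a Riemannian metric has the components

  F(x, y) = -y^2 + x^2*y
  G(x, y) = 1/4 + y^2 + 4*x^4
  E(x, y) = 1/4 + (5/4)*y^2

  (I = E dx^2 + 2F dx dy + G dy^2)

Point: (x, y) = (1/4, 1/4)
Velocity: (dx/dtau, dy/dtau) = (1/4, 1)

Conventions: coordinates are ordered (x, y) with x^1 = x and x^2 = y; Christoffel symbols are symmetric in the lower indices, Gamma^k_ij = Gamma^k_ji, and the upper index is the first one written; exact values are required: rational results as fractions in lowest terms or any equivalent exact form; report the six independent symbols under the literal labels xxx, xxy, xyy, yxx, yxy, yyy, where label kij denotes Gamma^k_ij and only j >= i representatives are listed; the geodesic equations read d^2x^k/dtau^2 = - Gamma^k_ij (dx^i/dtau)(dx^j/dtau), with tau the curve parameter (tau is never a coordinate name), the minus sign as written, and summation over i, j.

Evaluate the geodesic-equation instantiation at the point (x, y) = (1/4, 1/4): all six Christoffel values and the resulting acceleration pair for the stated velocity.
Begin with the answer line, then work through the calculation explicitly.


Answer: Gamma_xxx = -1/12, Gamma_xxy = 37/36, Gamma_xyy = -59/36, Gamma_yxx = -7/12, Gamma_yxy = 19/36, Gamma_yyy = 19/36; accelerations (d^2x/dtau^2, d^2y/dtau^2) = (217/192, -145/192)

E = 21/64, F = -3/64, G = 21/64 at the point
E_x = 0, E_y = 5/8, F_x = 1/8, F_y = -7/16, G_x = 1/4, G_y = 1/2
EG - F^2 = 27/256;  g^inv = (256/27) * [[21/64, 3/64], [3/64, 21/64]]
first-kind symbols [ij,l] = (1/2)(d_i g_jl + d_j g_il - d_l g_ij): [xx,x] = E_x/2 = 0, [xx,y] = F_x - E_y/2 = -3/16, [xy,x] = E_y/2 = 5/16, [xy,y] = G_x/2 = 1/8, [yy,x] = F_y - G_x/2 = -9/16, [yy,y] = G_y/2 = 1/4
Gamma^x_ij = (G*[ij,x] - F*[ij,y])/(EG - F^2), Gamma^y_ij = (E*[ij,y] - F*[ij,x])/(EG - F^2)
Gamma_xxx = -1/12, Gamma_xxy = 37/36, Gamma_xyy = -59/36, Gamma_yxx = -7/12, Gamma_yxy = 19/36, Gamma_yyy = 19/36
d^2x/dtau^2 = -(Gamma_xxx*(1/4)^2 + 2*Gamma_xxy*(1/4)*(1) + Gamma_xyy*(1)^2) = 217/192
d^2y/dtau^2 = -(Gamma_yxx*(1/4)^2 + 2*Gamma_yxy*(1/4)*(1) + Gamma_yyy*(1)^2) = -145/192


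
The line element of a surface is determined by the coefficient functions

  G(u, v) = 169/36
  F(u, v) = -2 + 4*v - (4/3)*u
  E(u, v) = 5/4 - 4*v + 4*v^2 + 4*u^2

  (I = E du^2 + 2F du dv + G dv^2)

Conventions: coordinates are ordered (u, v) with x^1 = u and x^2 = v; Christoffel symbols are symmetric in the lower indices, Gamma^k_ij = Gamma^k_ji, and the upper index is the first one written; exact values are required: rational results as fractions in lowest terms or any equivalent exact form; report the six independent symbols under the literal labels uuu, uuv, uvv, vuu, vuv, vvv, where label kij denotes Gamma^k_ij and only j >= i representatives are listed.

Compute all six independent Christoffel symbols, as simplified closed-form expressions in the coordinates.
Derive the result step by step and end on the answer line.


E = 5/4 - 4*v + 4*v^2 + 4*u^2; F = -2 + 4*v - (4/3)*u; G = 169/36
Gamma^k_ij = (1/2) g^{kl} (d_i g_jl + d_j g_il - d_l g_ij), with g^inv = (1/(EG-F^2)) [[G, -F], [-F, E]]
first partials: E_u = 8*u, E_v = -4 + 8*v, F_u = -4/3, F_v = 4, G_u = 0, G_v = 0
D = EG - F^2 = 269/144 - (25/9)*v - (16/3)*u + (25/9)*v^2 + (32/3)*u*v + 17*u^2
expanded: Gamma^u_uu = (G E_u - 2F F_u + F E_v)/(2D), Gamma^u_uv = (G E_v - F G_u)/(2D), Gamma^u_vv = (2G F_v - G G_u - F G_v)/(2D), Gamma^v_uu = (2E F_u - E E_v - F E_u)/(2D), Gamma^v_uv = (E G_u - F E_v)/(2D), Gamma^v_vv = (E G_v - 2F F_v + F G_u)/(2D); substitute and cancel common factors

Answer: Gamma_uuu = (-768*u*v + 2832*u + 2304*v^2 - 1536*v + 192)/(2448*u^2 + 1536*u*v - 768*u + 400*v^2 - 400*v + 269), Gamma_uuv = (2704*v - 1352)/(2448*u^2 + 1536*u*v - 768*u + 400*v^2 - 400*v + 269), Gamma_uvv = 2704/(2448*u^2 + 1536*u*v - 768*u + 400*v^2 - 400*v + 269), Gamma_vuu = (-2304*u^2*v + 1152*u^2 - 2304*u*v + 1152*u - 2304*v^3 + 2688*v^2 - 1104*v + 120)/(2448*u^2 + 1536*u*v - 768*u + 400*v^2 - 400*v + 269), Gamma_vuv = (768*u*v - 384*u - 2304*v^2 + 2304*v - 576)/(2448*u^2 + 1536*u*v - 768*u + 400*v^2 - 400*v + 269), Gamma_vvv = (768*u - 2304*v + 1152)/(2448*u^2 + 1536*u*v - 768*u + 400*v^2 - 400*v + 269)


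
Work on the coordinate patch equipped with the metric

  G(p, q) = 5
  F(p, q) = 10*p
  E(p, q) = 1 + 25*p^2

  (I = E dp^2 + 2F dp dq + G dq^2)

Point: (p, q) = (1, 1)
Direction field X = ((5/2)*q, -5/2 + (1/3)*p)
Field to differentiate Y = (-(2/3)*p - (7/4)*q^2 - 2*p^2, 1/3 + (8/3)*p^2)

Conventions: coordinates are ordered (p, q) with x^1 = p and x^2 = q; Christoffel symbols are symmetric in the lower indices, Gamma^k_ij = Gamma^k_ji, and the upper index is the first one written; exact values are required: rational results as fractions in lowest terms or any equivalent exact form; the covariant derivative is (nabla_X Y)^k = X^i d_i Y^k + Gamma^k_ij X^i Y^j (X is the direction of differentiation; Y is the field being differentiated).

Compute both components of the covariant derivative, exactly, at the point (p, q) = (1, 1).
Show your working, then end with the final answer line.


E = 26, F = 10, G = 5 at the point
E_p = 50, E_q = 0, F_p = 10, F_q = 0, G_p = 0, G_q = 0
EG - F^2 = 30;  g^inv = (1/30) * [[5, -10], [-10, 26]]
first-kind symbols [ij,l] = (1/2)(d_i g_jl + d_j g_il - d_l g_ij): [pp,p] = E_p/2 = 25, [pp,q] = F_p - E_q/2 = 10, [pq,p] = E_q/2 = 0, [pq,q] = G_p/2 = 0, [qq,p] = F_q - G_p/2 = 0, [qq,q] = G_q/2 = 0
Gamma^p_ij = (G*[ij,p] - F*[ij,q])/(EG - F^2), Gamma^q_ij = (E*[ij,q] - F*[ij,p])/(EG - F^2)
Gamma_ppp = 5/6, Gamma_ppq = 0, Gamma_pqq = 0, Gamma_qpp = 1/3, Gamma_qpq = 0, Gamma_qqq = 0
X = (5/2, -13/6), Y = (-53/12, 3) at the point

Answer: (nabla_X Y)^p = -1913/144, (nabla_X Y)^q = 695/72


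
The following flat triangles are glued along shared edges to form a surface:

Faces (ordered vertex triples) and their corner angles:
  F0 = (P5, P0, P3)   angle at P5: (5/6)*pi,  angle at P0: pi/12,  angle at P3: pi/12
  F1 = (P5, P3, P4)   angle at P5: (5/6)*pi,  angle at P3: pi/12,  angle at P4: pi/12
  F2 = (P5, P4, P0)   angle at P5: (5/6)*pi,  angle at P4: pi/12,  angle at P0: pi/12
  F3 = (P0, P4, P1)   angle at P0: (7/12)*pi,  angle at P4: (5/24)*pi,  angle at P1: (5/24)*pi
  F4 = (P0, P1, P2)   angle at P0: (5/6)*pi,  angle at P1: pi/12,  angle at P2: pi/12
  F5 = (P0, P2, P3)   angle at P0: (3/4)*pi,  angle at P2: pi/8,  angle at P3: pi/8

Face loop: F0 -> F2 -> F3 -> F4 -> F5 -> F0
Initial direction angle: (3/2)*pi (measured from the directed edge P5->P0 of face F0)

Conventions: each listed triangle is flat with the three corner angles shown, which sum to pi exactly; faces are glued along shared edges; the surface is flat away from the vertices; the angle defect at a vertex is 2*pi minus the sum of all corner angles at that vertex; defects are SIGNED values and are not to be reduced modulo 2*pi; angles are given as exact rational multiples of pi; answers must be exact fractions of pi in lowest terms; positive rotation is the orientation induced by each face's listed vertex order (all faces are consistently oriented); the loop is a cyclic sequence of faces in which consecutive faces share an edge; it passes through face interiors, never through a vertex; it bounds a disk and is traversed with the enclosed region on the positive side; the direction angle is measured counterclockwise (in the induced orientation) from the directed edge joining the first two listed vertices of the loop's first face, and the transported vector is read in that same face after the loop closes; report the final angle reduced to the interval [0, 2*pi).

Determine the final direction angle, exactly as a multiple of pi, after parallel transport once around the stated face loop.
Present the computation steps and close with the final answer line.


enclosed vertex P0: corner angles sum to (7/3)*pi, defect = 2*pi - (7/3)*pi = -pi/3
final direction = starting direction + enclosed defect total, reduced mod 2*pi (induced orientation)
final angle = (3/2)*pi - pi/3 = (7/6)*pi (mod 2*pi)

Answer: final direction angle = (7/6)*pi


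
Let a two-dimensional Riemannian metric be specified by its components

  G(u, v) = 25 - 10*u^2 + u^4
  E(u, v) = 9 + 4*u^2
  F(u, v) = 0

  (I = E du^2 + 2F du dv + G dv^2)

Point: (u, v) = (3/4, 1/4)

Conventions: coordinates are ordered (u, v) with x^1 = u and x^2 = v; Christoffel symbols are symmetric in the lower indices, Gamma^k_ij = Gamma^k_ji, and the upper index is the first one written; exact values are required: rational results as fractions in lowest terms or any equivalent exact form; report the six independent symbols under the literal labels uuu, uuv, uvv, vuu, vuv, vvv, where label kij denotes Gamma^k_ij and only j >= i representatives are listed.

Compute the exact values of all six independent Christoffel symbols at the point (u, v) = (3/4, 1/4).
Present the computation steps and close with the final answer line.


E = 45/4, F = 0, G = 5041/256 at the point
E_u = 6, E_v = 0, F_u = 0, F_v = 0, G_u = -213/16, G_v = 0
EG - F^2 = 226845/1024;  g^inv = (1024/226845) * [[5041/256, 0], [0, 45/4]]
first-kind symbols [ij,l] = (1/2)(d_i g_jl + d_j g_il - d_l g_ij): [uu,u] = E_u/2 = 3, [uu,v] = F_u - E_v/2 = 0, [uv,u] = E_v/2 = 0, [uv,v] = G_u/2 = -213/32, [vv,u] = F_v - G_u/2 = 213/32, [vv,v] = G_v/2 = 0
Gamma^u_ij = (G*[ij,u] - F*[ij,v])/(EG - F^2), Gamma^v_ij = (E*[ij,v] - F*[ij,u])/(EG - F^2)

Answer: Gamma_uuu = 4/15, Gamma_uuv = 0, Gamma_uvv = 71/120, Gamma_vuu = 0, Gamma_vuv = -24/71, Gamma_vvv = 0


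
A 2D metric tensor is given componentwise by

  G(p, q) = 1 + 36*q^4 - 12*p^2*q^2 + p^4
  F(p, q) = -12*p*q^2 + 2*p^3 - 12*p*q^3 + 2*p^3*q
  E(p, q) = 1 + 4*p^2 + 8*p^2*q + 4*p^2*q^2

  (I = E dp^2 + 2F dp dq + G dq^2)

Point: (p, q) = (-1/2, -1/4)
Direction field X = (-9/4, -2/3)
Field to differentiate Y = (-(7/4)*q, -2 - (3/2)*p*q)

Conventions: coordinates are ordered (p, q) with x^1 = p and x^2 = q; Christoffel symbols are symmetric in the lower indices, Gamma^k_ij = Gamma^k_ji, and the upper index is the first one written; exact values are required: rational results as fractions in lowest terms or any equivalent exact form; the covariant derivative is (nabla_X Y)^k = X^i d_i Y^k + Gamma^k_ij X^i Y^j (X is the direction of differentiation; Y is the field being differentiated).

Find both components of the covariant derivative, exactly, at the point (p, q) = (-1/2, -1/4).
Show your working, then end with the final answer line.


E = 25/16, F = 3/32, G = 65/64 at the point
E_p = -9/4, E_q = 3/2, F_p = 9/16, F_q = -17/8, G_p = 1/4, G_q = -3/4
EG - F^2 = 101/64;  g^inv = (64/101) * [[65/64, -3/32], [-3/32, 25/16]]
first-kind symbols [ij,l] = (1/2)(d_i g_jl + d_j g_il - d_l g_ij): [pp,p] = E_p/2 = -9/8, [pp,q] = F_p - E_q/2 = -3/16, [pq,p] = E_q/2 = 3/4, [pq,q] = G_p/2 = 1/8, [qq,p] = F_q - G_p/2 = -9/4, [qq,q] = G_q/2 = -3/8
Gamma^p_ij = (G*[ij,p] - F*[ij,q])/(EG - F^2), Gamma^q_ij = (E*[ij,q] - F*[ij,p])/(EG - F^2)
Gamma_ppp = -72/101, Gamma_ppq = 48/101, Gamma_pqq = -144/101, Gamma_qpp = -12/101, Gamma_qpq = 8/101, Gamma_qqq = -24/101
X = (-9/4, -2/3), Y = (7/16, -35/16) at the point

Answer: (nabla_X Y)^p = 4823/2424, (nabla_X Y)^q = -11699/9696


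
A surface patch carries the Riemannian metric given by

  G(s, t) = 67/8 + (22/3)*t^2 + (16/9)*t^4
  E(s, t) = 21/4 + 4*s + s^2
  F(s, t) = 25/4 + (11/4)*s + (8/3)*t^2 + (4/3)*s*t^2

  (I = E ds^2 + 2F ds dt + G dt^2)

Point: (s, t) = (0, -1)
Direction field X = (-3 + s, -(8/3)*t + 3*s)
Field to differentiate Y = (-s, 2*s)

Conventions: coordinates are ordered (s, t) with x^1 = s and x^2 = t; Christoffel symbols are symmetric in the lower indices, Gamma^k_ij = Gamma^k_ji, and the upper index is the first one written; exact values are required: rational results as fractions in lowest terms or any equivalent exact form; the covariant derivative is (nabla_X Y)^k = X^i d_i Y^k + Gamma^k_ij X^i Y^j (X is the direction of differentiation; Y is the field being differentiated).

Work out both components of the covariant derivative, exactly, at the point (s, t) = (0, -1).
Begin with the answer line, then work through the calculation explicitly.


Answer: (nabla_X Y)^s = 3, (nabla_X Y)^t = -6

E = 21/4, F = 107/12, G = 1259/72 at the point
E_s = 4, E_t = 0, F_s = 49/12, F_t = -16/3, G_s = 0, G_t = -196/9
EG - F^2 = 3541/288;  g^inv = (288/3541) * [[1259/72, -107/12], [-107/12, 21/4]]
first-kind symbols [ij,l] = (1/2)(d_i g_jl + d_j g_il - d_l g_ij): [ss,s] = E_s/2 = 2, [ss,t] = F_s - E_t/2 = 49/12, [st,s] = E_t/2 = 0, [st,t] = G_s/2 = 0, [tt,s] = F_t - G_s/2 = -16/3, [tt,t] = G_t/2 = -98/9
Gamma^s_ij = (G*[ij,s] - F*[ij,t])/(EG - F^2), Gamma^t_ij = (E*[ij,t] - F*[ij,s])/(EG - F^2)
Gamma_sss = -414/3541, Gamma_sst = 0, Gamma_stt = 1104/3541, Gamma_tss = 1038/3541, Gamma_tst = 0, Gamma_ttt = -2768/3541
X = (-3, 8/3), Y = (0, 0) at the point


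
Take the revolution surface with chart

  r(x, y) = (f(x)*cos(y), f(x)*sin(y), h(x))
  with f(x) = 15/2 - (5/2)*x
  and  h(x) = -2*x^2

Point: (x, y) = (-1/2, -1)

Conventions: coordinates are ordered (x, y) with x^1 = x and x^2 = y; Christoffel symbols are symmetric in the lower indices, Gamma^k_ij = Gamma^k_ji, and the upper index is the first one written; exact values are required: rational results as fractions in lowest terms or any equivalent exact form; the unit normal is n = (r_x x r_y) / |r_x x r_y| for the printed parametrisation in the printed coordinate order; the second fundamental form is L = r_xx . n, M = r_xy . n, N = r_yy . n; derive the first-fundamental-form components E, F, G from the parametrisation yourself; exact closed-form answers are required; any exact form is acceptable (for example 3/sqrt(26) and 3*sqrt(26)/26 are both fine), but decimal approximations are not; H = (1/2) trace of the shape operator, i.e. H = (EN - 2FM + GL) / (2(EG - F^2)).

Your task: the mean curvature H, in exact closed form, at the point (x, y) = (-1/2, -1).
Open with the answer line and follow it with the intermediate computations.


Answer: H = 1728*sqrt(41)/58835

f = 35/4, f' = -5/2, f'' = 0, h' = 2, h'' = -4
E = 41/4, F = 0, G = 1225/16; answer radicand W^2 = 41/4
unnormalised second-form numerators: l = 10, m = 0, n = 35/2; L = l/sqrt(41/4), and similarly M = m/sqrt(W^2), N = n/sqrt(W^2)
H = (E*n - 2*F*m + G*l) / (2*(EG - F^2)*sqrt(W^2)); E*n - 2*F*m + G*l = 945, EG - F^2 = 50225/64, so H = (864/1435)/sqrt(41/4)


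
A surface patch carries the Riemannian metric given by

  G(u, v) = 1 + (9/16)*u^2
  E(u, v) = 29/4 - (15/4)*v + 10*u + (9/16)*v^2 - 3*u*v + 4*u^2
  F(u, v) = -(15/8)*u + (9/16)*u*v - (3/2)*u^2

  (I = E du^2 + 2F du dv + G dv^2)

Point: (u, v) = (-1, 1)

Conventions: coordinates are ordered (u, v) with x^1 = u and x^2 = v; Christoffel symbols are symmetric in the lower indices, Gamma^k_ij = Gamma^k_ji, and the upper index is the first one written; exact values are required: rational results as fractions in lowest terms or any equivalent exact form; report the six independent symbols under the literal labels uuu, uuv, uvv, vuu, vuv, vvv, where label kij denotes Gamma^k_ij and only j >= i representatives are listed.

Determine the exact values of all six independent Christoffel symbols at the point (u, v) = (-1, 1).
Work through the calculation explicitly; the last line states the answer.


E = 17/16, F = -3/16, G = 25/16 at the point
E_u = -1, E_v = 3/8, F_u = 27/16, F_v = -9/16, G_u = -9/8, G_v = 0
EG - F^2 = 13/8;  g^inv = (8/13) * [[25/16, 3/16], [3/16, 17/16]]
first-kind symbols [ij,l] = (1/2)(d_i g_jl + d_j g_il - d_l g_ij): [uu,u] = E_u/2 = -1/2, [uu,v] = F_u - E_v/2 = 3/2, [uv,u] = E_v/2 = 3/16, [uv,v] = G_u/2 = -9/16, [vv,u] = F_v - G_u/2 = 0, [vv,v] = G_v/2 = 0
Gamma^u_ij = (G*[ij,u] - F*[ij,v])/(EG - F^2), Gamma^v_ij = (E*[ij,v] - F*[ij,u])/(EG - F^2)

Answer: Gamma_uuu = -4/13, Gamma_uuv = 3/26, Gamma_uvv = 0, Gamma_vuu = 12/13, Gamma_vuv = -9/26, Gamma_vvv = 0


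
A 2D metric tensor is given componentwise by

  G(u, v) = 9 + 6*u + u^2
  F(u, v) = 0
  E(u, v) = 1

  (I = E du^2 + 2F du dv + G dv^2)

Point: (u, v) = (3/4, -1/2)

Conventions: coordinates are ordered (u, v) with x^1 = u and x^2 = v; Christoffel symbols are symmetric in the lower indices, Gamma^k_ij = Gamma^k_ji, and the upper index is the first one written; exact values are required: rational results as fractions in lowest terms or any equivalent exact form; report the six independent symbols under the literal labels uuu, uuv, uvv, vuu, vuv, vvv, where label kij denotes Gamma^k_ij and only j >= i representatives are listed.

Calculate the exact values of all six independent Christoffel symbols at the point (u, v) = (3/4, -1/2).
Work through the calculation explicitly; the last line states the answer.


E = 1, F = 0, G = 225/16 at the point
E_u = 0, E_v = 0, F_u = 0, F_v = 0, G_u = 15/2, G_v = 0
EG - F^2 = 225/16;  g^inv = (16/225) * [[225/16, 0], [0, 1]]
first-kind symbols [ij,l] = (1/2)(d_i g_jl + d_j g_il - d_l g_ij): [uu,u] = E_u/2 = 0, [uu,v] = F_u - E_v/2 = 0, [uv,u] = E_v/2 = 0, [uv,v] = G_u/2 = 15/4, [vv,u] = F_v - G_u/2 = -15/4, [vv,v] = G_v/2 = 0
Gamma^u_ij = (G*[ij,u] - F*[ij,v])/(EG - F^2), Gamma^v_ij = (E*[ij,v] - F*[ij,u])/(EG - F^2)

Answer: Gamma_uuu = 0, Gamma_uuv = 0, Gamma_uvv = -15/4, Gamma_vuu = 0, Gamma_vuv = 4/15, Gamma_vvv = 0


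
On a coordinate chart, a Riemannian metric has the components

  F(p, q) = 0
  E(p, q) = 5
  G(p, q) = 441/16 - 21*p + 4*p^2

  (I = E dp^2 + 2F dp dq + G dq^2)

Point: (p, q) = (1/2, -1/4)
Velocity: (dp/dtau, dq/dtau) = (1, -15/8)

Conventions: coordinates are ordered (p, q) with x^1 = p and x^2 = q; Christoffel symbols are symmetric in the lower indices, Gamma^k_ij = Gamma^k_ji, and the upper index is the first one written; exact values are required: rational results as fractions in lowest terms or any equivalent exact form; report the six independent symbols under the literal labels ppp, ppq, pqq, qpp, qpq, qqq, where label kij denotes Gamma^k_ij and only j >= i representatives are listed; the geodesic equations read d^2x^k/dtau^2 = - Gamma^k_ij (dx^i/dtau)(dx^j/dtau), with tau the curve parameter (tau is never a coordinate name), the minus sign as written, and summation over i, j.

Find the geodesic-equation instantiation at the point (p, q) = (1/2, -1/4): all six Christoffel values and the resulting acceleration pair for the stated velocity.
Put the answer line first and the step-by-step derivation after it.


Answer: Gamma_ppp = 0, Gamma_ppq = 0, Gamma_pqq = 17/10, Gamma_qpp = 0, Gamma_qpq = -8/17, Gamma_qqq = 0; accelerations (d^2p/dtau^2, d^2q/dtau^2) = (-765/128, -30/17)

E = 5, F = 0, G = 289/16 at the point
E_p = 0, E_q = 0, F_p = 0, F_q = 0, G_p = -17, G_q = 0
EG - F^2 = 1445/16;  g^inv = (16/1445) * [[289/16, 0], [0, 5]]
first-kind symbols [ij,l] = (1/2)(d_i g_jl + d_j g_il - d_l g_ij): [pp,p] = E_p/2 = 0, [pp,q] = F_p - E_q/2 = 0, [pq,p] = E_q/2 = 0, [pq,q] = G_p/2 = -17/2, [qq,p] = F_q - G_p/2 = 17/2, [qq,q] = G_q/2 = 0
Gamma^p_ij = (G*[ij,p] - F*[ij,q])/(EG - F^2), Gamma^q_ij = (E*[ij,q] - F*[ij,p])/(EG - F^2)
Gamma_ppp = 0, Gamma_ppq = 0, Gamma_pqq = 17/10, Gamma_qpp = 0, Gamma_qpq = -8/17, Gamma_qqq = 0
d^2p/dtau^2 = -(Gamma_ppp*(1)^2 + 2*Gamma_ppq*(1)*(-15/8) + Gamma_pqq*(-15/8)^2) = -765/128
d^2q/dtau^2 = -(Gamma_qpp*(1)^2 + 2*Gamma_qpq*(1)*(-15/8) + Gamma_qqq*(-15/8)^2) = -30/17


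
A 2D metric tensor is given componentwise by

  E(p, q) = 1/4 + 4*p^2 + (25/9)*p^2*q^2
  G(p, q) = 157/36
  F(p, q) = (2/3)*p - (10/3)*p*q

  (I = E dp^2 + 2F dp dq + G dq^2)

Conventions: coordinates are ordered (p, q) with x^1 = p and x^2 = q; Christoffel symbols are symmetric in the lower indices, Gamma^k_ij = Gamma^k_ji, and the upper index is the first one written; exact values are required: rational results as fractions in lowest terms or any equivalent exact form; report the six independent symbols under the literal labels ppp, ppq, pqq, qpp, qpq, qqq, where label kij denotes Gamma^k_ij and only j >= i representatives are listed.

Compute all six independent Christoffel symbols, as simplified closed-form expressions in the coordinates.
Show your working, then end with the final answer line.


E = 1/4 + 4*p^2 + (25/9)*p^2*q^2; F = (2/3)*p - (10/3)*p*q; G = 157/36
Gamma^k_ij = (1/2) g^{kl} (d_i g_jl + d_j g_il - d_l g_ij), with g^inv = (1/(EG-F^2)) [[G, -F], [-F, E]]
first partials: E_p = 8*p + (50/9)*p*q^2, E_q = (50/9)*p^2*q, F_p = 2/3 - (10/3)*q, F_q = -(10/3)*p, G_p = 0, G_q = 0
D = EG - F^2 = 157/144 + 17*p^2 + (40/9)*p^2*q + (325/324)*p^2*q^2
expanded: Gamma^p_pp = (G E_p - 2F F_p + F E_q)/(2D), Gamma^p_pq = (G E_q - F G_p)/(2D), Gamma^p_qq = (2G F_q - G G_p - F G_q)/(2D), Gamma^q_pp = (2E F_p - E E_q - F E_p)/(2D), Gamma^q_pq = (E G_p - F E_q)/(2D), Gamma^q_qq = (E G_q - 2F F_q + F G_p)/(2D); substitute and cancel common factors

Answer: Gamma_ppp = (-12000*p^3*q^2 + 2400*p^3*q + 1300*p*q^2 + 5760*p*q + 22032*p)/(1300*p^2*q^2 + 5760*p^2*q + 22032*p^2 + 1413), Gamma_ppq = 15700*p^2*q/(1300*p^2*q^2 + 5760*p^2*q + 22032*p^2 + 1413), Gamma_pqq = -18840*p/(1300*p^2*q^2 + 5760*p^2*q + 22032*p^2 + 1413), Gamma_qpp = (-10000*p^4*q^3 - 14400*p^4*q - 900*p^2*q - 1080*q + 216)/(1300*p^2*q^2 + 5760*p^2*q + 22032*p^2 + 1413), Gamma_qpq = (12000*p^3*q^2 - 2400*p^3*q)/(1300*p^2*q^2 + 5760*p^2*q + 22032*p^2 + 1413), Gamma_qqq = (-14400*p^2*q + 2880*p^2)/(1300*p^2*q^2 + 5760*p^2*q + 22032*p^2 + 1413)


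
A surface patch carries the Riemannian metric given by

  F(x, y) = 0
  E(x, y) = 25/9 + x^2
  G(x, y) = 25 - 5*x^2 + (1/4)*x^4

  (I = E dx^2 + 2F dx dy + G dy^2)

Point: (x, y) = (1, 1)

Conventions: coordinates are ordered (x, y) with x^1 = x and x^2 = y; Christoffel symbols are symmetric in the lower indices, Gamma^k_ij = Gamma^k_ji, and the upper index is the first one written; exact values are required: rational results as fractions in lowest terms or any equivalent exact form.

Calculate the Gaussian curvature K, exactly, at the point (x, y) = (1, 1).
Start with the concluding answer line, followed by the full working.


Answer: K = 25/578

E = 34/9, F = 0, G = 81/4, EG - F^2 = 153/2 at the point
E_x = 2, E_y = 0, F_x = 0, F_y = 0, G_x = -9, G_y = 0
E_yy = 0, F_xy = 0, G_xx = -7
By Brioschi, K is (det M1 - det M2) divided by (EG - F^2) squared.
M1 = [[-E_yy/2 + F_xy - G_xx/2, E_x/2, F_x - E_y/2], [F_y - G_x/2, E, F], [G_y/2, F, G]] = [[7/2, 1, 0], [9/2, 34/9, 0], [0, 0, 81/4]]; det M1 = 1413/8
M2 = [[0, E_y/2, G_x/2], [E_y/2, E, F], [G_x/2, F, G]] = [[0, 0, -9/2], [0, 34/9, 0], [-9/2, 0, 81/4]]; det M2 = -153/2
det M1 - det M2 = 2025/8; K = 2025/8 / (153/2)^2 = 25/578


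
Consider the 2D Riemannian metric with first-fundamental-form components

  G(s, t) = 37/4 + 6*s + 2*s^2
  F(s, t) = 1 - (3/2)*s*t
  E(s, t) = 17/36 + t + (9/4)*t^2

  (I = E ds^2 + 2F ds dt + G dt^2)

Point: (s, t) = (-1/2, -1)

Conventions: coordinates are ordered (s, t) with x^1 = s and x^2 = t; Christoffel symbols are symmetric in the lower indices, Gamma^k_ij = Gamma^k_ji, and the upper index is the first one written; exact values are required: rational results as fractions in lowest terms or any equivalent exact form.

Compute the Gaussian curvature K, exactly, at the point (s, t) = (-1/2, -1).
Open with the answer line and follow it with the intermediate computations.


Answer: K = -87988/308025

E = 31/18, F = 1/4, G = 27/4, EG - F^2 = 185/16 at the point
E_s = 0, E_t = -7/2, F_s = 3/2, F_t = 3/4, G_s = 4, G_t = 0
E_tt = 9/2, F_st = -3/2, G_ss = 4
K follows from Brioschi's formula, (det M1 - det M2)/(EG - F^2)^2.
M1 = [[-E_tt/2 + F_st - G_ss/2, E_s/2, F_s - E_t/2], [F_t - G_s/2, E, F], [G_t/2, F, G]] = [[-23/4, 0, 13/4], [-5/4, 31/18, 1/4], [0, 1/4, 27/4]]; det M1 = -135/2
M2 = [[0, E_t/2, G_s/2], [E_t/2, E, F], [G_s/2, F, G]] = [[0, -7/4, 2], [-7/4, 31/18, 1/4], [2, 1/4, 27/4]]; det M2 = -16883/576
det M1 - det M2 = -21997/576; K = -21997/576 / (185/16)^2 = -87988/308025


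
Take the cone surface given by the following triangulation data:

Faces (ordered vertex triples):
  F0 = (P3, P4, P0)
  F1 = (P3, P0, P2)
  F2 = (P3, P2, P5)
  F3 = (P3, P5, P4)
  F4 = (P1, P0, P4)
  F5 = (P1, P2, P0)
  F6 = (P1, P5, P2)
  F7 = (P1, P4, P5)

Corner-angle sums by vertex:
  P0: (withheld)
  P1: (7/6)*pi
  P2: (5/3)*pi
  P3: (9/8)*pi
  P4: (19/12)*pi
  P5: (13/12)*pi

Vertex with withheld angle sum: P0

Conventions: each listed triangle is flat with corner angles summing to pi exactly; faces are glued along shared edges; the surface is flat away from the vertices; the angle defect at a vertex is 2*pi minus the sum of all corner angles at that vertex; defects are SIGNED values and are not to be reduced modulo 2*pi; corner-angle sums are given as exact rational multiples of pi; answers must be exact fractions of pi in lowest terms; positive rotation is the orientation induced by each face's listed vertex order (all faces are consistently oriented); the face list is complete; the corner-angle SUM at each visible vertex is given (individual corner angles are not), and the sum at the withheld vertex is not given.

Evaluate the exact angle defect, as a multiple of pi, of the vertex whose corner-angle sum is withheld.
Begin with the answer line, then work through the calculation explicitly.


Answer: defect(P0) = (5/8)*pi

V = 6, E = 12, F = 8; chi = V - E + F = 2
Gauss-Bonnet: total defect = 2*pi*chi = 4*pi; visible defects sum to (27/8)*pi


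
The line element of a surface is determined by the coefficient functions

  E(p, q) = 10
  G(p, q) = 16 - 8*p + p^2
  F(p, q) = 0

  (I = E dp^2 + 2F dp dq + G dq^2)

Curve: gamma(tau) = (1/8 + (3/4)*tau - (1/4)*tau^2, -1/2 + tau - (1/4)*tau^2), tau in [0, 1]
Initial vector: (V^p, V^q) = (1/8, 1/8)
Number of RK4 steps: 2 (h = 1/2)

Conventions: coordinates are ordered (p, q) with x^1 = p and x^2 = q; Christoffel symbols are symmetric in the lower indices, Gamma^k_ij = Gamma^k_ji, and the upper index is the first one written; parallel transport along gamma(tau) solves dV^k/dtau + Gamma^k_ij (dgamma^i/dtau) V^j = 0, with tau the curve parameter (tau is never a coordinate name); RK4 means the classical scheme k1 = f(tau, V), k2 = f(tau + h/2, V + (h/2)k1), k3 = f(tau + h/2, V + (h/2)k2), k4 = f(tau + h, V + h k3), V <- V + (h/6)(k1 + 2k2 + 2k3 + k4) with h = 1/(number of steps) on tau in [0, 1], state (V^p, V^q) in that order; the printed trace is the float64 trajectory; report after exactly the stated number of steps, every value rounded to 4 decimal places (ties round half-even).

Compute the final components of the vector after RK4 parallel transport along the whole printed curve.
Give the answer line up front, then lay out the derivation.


Answer: V^p = 0.0855, V^q = 0.1670

gamma'(tau) = (3/4 - (1/2)*tau, 1 - (1/2)*tau); f(tau, V)^k = -Gamma^k_ij(gamma(tau)) gamma'^i(tau) V^j; h = 1/2; intermediate values shown to 6 dp
curve data and Christoffel symbols at the stage parameters:
  tau = 0.000000: gamma = (0.125000, -0.500000), gamma' = (0.750000, 1.000000); Gamma_ppp = 0.000000, Gamma_ppq = 0.000000, Gamma_pqq = 0.387500, Gamma_qpp = 0.000000, Gamma_qpq = -0.258065, Gamma_qqq = 0.000000
  tau = 0.250000: gamma = (0.296875, -0.265625), gamma' = (0.625000, 0.875000); Gamma_ppp = 0.000000, Gamma_ppq = 0.000000, Gamma_pqq = 0.370313, Gamma_qpp = 0.000000, Gamma_qpq = -0.270042, Gamma_qqq = 0.000000
  tau = 0.500000: gamma = (0.437500, -0.062500), gamma' = (0.500000, 0.750000); Gamma_ppp = 0.000000, Gamma_ppq = 0.000000, Gamma_pqq = 0.356250, Gamma_qpp = 0.000000, Gamma_qpq = -0.280702, Gamma_qqq = 0.000000
  tau = 0.750000: gamma = (0.546875, 0.109375), gamma' = (0.375000, 0.625000); Gamma_ppp = 0.000000, Gamma_ppq = 0.000000, Gamma_pqq = 0.345313, Gamma_qpp = 0.000000, Gamma_qpq = -0.289593, Gamma_qqq = 0.000000
  tau = 1.000000: gamma = (0.625000, 0.250000), gamma' = (0.250000, 0.500000); Gamma_ppp = 0.000000, Gamma_ppq = 0.000000, Gamma_pqq = 0.337500, Gamma_qpp = 0.000000, Gamma_qpq = -0.296296, Gamma_qqq = 0.000000
step 0: V^p = 0.1250, V^q = 0.1250
step 1: k1 = (-0.048438, 0.056452), k2 = (-0.045076, 0.050154), k3 = (-0.044566, 0.050086), k4 = (-0.040090, 0.042683); V <- V + (h/6)(k1 + 2k2 + 2k3 + k4): V^p = 0.1027, V^q = 0.1500
step 2: k1 = (-0.040070, 0.042665), k2 = (-0.034668, 0.034216), k3 = (-0.034212, 0.034231), k4 = (-0.028195, 0.025055); V <- V + (h/6)(k1 + 2k2 + 2k3 + k4): V^p = 0.0855, V^q = 0.1670


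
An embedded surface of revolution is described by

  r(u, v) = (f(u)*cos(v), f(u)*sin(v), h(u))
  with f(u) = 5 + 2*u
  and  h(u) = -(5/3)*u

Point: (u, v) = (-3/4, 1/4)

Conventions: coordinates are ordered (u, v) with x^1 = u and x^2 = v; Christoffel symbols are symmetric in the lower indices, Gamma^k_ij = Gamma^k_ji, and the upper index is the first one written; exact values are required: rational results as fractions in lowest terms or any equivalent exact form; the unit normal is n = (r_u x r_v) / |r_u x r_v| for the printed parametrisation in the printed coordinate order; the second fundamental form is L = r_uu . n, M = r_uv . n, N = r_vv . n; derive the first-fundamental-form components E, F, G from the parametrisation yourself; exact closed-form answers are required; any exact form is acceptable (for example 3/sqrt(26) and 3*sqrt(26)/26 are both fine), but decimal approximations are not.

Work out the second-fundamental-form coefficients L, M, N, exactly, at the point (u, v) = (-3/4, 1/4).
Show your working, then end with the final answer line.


f = 7/2, f' = 2, f'' = 0, h' = -5/3, h'' = 0
E = 61/9, F = 0, G = 49/4; answer radicand W^2 = 61/9
unnormalised second-form numerators: l = 0, m = 0, n = -35/6; L = l/sqrt(61/9), and similarly M = m/sqrt(W^2), N = n/sqrt(W^2)

Answer: L = 0, M = 0, N = -35*sqrt(61)/122


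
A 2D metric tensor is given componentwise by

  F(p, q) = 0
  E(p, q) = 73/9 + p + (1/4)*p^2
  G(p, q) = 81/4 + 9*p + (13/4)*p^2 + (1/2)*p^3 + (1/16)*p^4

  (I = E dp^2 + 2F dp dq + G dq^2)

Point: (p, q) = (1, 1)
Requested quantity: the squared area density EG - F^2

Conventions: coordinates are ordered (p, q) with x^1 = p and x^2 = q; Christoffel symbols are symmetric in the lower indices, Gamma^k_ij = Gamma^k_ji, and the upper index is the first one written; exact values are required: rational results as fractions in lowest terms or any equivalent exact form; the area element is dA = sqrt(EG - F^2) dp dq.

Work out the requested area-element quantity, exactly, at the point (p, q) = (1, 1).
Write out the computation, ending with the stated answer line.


E = 337/36, F = 0, G = 529/16; EG - F^2 = 178273/576

Answer: EG - F^2 = 178273/576
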